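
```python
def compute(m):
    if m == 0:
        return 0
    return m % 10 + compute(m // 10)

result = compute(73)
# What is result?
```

Sum of digits of 73: 3 + 7 = 10

Answer: 10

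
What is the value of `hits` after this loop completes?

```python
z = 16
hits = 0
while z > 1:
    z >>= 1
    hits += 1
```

Count right shifts until 1
`hits` takes the values: 0 → 1 → 2 → 3 → 4

Answer: 4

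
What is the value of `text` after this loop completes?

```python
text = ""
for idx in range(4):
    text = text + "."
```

Repeat '.' 4 times
`text` takes the values: "" → "." → ".." → "..." → "...."

Answer: "...."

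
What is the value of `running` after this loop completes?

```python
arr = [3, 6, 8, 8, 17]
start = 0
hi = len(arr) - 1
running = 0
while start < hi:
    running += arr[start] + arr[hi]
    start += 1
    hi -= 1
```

Sum of pairs from ends
`running` takes the values: 0 → 20 → 34

Answer: 34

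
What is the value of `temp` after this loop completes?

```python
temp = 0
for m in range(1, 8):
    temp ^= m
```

XOR of 1 to 7
`temp` takes the values: 0 → 1 → 3 → 0 → 4 → 1 → 7 → 0

Answer: 0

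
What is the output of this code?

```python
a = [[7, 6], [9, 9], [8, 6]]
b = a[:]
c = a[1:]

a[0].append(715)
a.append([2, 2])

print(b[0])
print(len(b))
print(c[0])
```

Key concept: slice with nested mutation.
Step by step:
`a = [[7, 6], [9, 9], [8, 6]]` → a = [[7, 6], [9, 9], [8, 6]]
`b = a[:]` → b = [[7, 6], [9, 9], [8, 6]]
`c = a[1:]` → c = [[9, 9], [8, 6]]
`a[0].append(715)` → a = [[7, 6, 715], [9, 9], [8, 6]]; b = [[7, 6, 715], [9, 9], [8, 6]]
`a.append([2, 2])` → a = [[7, 6, 715], [9, 9], [8, 6], [2, 2]]
`print(b[0])` → prints [7, 6, 715]
`print(len(b))` → prints 3
`print(c[0])` → prints [9, 9]

Answer:
[7, 6, 715]
3
[9, 9]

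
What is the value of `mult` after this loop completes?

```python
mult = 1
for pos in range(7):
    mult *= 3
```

3^7 = 2187
`mult` takes the values: 1 → 3 → 9 → 27 → 81 → 243 → 729 → 2187

Answer: 2187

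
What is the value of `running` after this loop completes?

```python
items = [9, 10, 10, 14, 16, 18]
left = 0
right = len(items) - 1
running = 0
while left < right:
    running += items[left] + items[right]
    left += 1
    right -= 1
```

Sum of pairs from ends
`running` takes the values: 0 → 27 → 53 → 77

Answer: 77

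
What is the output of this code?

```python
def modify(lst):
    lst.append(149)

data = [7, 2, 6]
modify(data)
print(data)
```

Key concept: function modifies passed list.
Step by step:
`data = [7, 2, 6]` → data = [7, 2, 6]
`modify(data)` → data = [7, 2, 6, 149]
`print(data)` → prints [7, 2, 6, 149]

Answer: [7, 2, 6, 149]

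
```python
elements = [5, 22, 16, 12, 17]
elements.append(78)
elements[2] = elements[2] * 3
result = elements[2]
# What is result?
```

Trace:
`elements = [5, 22, 16, 12, 17]` → elements = [5, 22, 16, 12, 17]
`elements.append(78)` → elements = [5, 22, 16, 12, 17, 78]
`elements[2] = elements[2] * 3` → elements = [5, 22, 48, 12, 17, 78]
`result = elements[2]` → result = 48
So result = 48

Answer: 48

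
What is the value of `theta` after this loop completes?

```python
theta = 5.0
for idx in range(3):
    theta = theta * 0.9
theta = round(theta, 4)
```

Exponential decay: 5.0 * 0.9^3
`theta` takes the values: 5.0 → 4.5 → 4.05 → 3.645

Answer: 3.645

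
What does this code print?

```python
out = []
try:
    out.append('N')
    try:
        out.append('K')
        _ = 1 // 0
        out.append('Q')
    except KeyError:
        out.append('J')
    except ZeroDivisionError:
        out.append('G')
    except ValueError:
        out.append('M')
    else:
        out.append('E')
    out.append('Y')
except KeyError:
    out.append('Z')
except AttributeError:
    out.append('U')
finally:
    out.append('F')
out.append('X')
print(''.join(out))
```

Execution trace: 'N' (try body) → 'K' (inner try body) → 'G' (inner except ZeroDivisionError) → 'Y' (try body, no exception) → 'F' (finally) → 'X' (after the try/except). Output: NKGYFX

Answer: NKGYFX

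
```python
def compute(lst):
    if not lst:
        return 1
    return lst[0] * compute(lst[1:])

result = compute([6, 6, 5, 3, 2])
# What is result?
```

Product over [6, 6, 5, 3, 2] = 6 * 6 * 5 * 3 * 2 = 1080

Answer: 1080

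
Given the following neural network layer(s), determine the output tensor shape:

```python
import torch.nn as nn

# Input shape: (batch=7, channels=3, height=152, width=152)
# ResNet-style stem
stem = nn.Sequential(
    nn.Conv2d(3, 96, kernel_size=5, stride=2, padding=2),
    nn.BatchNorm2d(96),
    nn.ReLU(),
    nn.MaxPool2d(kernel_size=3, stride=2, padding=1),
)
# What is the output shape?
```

Input: (7, 3, 152, 152) -> after Conv2d 5x5 stride=2: (7, 96, 76, 76) -> Output: (7, 96, 38, 38)

Answer: (7, 96, 38, 38)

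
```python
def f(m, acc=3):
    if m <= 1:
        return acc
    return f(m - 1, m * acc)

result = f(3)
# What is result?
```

Accumulator trace (n, acc): (3, 3) -> (2, 9) -> (1, 18) -> return 18

Answer: 18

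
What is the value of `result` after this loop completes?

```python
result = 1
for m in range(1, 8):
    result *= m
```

7! = 5040
`result` takes the values: 1 → 2 → 6 → 24 → 120 → 720 → 5040

Answer: 5040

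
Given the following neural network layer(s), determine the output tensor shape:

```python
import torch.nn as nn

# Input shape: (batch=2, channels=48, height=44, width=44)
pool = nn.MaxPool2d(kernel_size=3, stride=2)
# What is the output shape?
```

Input: (2, 48, 44, 44) -> Output: (2, 48, 21, 21)

Answer: (2, 48, 21, 21)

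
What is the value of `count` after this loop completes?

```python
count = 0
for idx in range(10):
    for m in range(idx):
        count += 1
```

Triangle number: 0+1+2+...+9
`count` takes the values: 0 → 1 → 2 → 3 → 4 → 5 → 6 → 7 → 8 → 9 → 10 → 11 → 12 → 13 → 14 → 15 → 16 → 17 → 18 → 19 → 20 → 21 → 22 → 23 → 24 → 25 → 26 → 27 → 28 → 29 → … → 41 → 42 → 43 → 44 → 45

Answer: 45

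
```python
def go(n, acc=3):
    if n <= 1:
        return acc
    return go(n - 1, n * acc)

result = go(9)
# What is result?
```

Accumulator trace (n, acc): (9, 3) -> (8, 27) -> (7, 216) -> (6, 1512) -> (5, 9072) -> (4, 45360) -> (3, 181440) -> (2, 544320) -> (1, 1088640) -> return 1088640

Answer: 1088640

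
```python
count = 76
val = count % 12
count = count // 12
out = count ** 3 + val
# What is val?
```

Trace:
`count = 76` → count = 76
`val = count % 12` → val = 4
`count = count // 12` → count = 6
`out = count ** 3 + val` → out = 220
So val = 4

Answer: 4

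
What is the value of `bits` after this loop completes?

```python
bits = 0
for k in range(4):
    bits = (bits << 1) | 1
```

Build 4 consecutive 1-bits: 0b1111
`bits` takes the values: 0 → 1 → 3 → 7 → 15

Answer: 15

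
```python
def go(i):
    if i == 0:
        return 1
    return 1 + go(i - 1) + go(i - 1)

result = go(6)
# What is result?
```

go(i) = 1 + 2·go(i-1), go(0)=1. Closed form: (1+1)·2^6 - 1 = 127.

Answer: 127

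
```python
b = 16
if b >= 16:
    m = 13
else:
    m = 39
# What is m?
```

Trace:
`b = 16` → b = 16
`if b >= 16: ...` → b >= 16 is True → m = 13
So m = 13

Answer: 13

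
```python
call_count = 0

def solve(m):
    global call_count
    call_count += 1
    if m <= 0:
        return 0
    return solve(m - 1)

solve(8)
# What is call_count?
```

Linear recursion stepping by 1: 9 calls from m=8 down to ≤0.

Answer: 9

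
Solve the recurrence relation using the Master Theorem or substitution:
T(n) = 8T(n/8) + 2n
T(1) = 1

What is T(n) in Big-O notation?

By Master Theorem: a=8, b=8, f(n)=2n. Since log_8(8) = 1 and f(n) = Θ(n^1), Case 2 applies. T(n) = O(n log n).

Answer: O(n log n)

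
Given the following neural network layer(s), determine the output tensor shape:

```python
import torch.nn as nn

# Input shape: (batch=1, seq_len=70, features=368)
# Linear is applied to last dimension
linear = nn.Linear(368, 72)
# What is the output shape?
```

Input: (1, 70, 368) -> Output: (1, 70, 72)

Answer: (1, 70, 72)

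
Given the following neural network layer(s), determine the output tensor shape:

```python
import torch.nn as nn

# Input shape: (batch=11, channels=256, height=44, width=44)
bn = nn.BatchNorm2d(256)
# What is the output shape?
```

Input: (11, 256, 44, 44) -> Output: (11, 256, 44, 44)

Answer: (11, 256, 44, 44)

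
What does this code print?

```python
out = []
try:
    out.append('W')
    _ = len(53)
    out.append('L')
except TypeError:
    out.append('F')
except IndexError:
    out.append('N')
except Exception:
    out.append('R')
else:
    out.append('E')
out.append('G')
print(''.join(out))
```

Execution trace: 'W' (try body) → 'F' (except TypeError) → 'G' (after the try/except). Output: WFG

Answer: WFG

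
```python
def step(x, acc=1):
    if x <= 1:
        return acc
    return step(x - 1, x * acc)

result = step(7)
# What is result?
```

Accumulator trace (n, acc): (7, 1) -> (6, 7) -> (5, 42) -> (4, 210) -> (3, 840) -> (2, 2520) -> (1, 5040) -> return 5040

Answer: 5040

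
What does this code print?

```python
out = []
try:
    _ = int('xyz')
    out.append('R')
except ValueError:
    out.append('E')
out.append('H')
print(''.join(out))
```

Execution trace: 'E' (except ValueError) → 'H' (after the try/except). Output: EH

Answer: EH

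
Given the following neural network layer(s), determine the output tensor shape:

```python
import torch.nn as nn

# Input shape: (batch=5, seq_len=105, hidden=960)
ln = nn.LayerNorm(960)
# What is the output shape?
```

Input: (5, 105, 960) -> Output: (5, 105, 960)

Answer: (5, 105, 960)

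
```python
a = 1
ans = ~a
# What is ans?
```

Trace:
`a = 1` → a = 1
`ans = ~a` → ans = -2
So ans = -2

Answer: -2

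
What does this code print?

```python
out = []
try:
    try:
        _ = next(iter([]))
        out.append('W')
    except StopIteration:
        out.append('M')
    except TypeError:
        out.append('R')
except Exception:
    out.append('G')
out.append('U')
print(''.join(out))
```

Execution trace: 'M' (inner except StopIteration) → 'U' (after the try/except). Output: MU

Answer: MU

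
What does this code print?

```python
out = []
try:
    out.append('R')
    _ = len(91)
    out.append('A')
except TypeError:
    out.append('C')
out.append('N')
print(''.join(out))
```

Execution trace: 'R' (try body) → 'C' (except TypeError) → 'N' (after the try/except). Output: RCN

Answer: RCN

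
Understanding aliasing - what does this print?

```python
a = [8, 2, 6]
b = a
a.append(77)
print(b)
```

Key concept: basic list aliasing.
Step by step:
`a = [8, 2, 6]` → a = [8, 2, 6]
`b = a` → b = [8, 2, 6] (same object as a)
`a.append(77)` → a = [8, 2, 6, 77] (same object as b); b = [8, 2, 6, 77] (same object as a)
`print(b)` → prints [8, 2, 6, 77]

Answer: [8, 2, 6, 77]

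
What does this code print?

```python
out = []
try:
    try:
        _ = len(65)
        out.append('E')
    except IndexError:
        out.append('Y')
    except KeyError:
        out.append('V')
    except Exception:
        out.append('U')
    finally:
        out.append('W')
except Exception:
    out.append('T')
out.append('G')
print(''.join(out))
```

Execution trace: 'U' (inner except Exception) → 'W' (inner finally) → 'G' (after the try/except). Output: UWG

Answer: UWG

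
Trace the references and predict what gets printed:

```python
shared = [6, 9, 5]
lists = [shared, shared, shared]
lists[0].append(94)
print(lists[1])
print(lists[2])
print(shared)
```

Key concept: list of same reference.
Step by step:
`shared = [6, 9, 5]` → shared = [6, 9, 5]
`lists = [shared, shared, shared]` → lists = [[6, 9, 5], [6, 9, 5], [6, 9, 5]]
`lists[0].append(94)` → shared = [6, 9, 5, 94]; lists = [[6, 9, 5, 94], [6, 9, 5, 94], [6, 9, 5, 94]]
`print(lists[1])` → prints [6, 9, 5, 94]
`print(lists[2])` → prints [6, 9, 5, 94]
`print(shared)` → prints [6, 9, 5, 94]

Answer:
[6, 9, 5, 94]
[6, 9, 5, 94]
[6, 9, 5, 94]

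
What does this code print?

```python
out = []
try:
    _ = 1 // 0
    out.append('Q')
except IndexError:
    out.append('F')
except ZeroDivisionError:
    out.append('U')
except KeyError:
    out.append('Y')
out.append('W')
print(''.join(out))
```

Execution trace: 'U' (except ZeroDivisionError) → 'W' (after the try/except). Output: UW

Answer: UW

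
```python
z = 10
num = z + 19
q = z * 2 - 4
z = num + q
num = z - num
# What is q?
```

Trace:
`z = 10` → z = 10
`num = z + 19` → num = 29
`q = z * 2 - 4` → q = 16
`z = num + q` → z = 45
`num = z - num` → num = 16
So q = 16

Answer: 16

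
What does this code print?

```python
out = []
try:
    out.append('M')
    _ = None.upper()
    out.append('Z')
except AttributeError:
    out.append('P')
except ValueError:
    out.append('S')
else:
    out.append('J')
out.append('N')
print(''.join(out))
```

Execution trace: 'M' (try body) → 'P' (except AttributeError) → 'N' (after the try/except). Output: MPN

Answer: MPN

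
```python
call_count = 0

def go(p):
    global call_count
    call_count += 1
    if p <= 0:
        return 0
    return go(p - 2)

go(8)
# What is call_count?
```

Linear recursion stepping by 2: 5 calls from p=8 down to ≤0.

Answer: 5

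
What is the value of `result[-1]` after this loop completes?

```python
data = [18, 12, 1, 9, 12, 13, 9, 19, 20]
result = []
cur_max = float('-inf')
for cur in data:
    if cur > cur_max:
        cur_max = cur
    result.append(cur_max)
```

Running max ends at 20
`result` takes the values: [] → [18] → [18, 18] → [18, 18, 18] → [18, 18, 18, 18] → [18, 18, 18, 18, 18] → [18, 18, 18, 18, 18, 18] → [18, 18, 18, 18, 18, 18, 18] → [18, 18, 18, 18, 18, 18, 18, 19] → [18, 18, 18, 18, 18, 18, 18, 19, 20]
So `result[-1]` = 20

Answer: 20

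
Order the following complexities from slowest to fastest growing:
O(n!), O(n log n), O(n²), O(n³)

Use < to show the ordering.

Ordered by growth rate: O(n log n) < O(n²) < O(n³) < O(n!)

Answer: O(n log n) < O(n²) < O(n³) < O(n!)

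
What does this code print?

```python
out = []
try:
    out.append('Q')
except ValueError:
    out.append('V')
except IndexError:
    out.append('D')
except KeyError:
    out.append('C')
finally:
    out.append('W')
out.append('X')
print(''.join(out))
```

Execution trace: 'Q' (try body, no exception) → 'W' (finally) → 'X' (after the try/except). Output: QWX

Answer: QWX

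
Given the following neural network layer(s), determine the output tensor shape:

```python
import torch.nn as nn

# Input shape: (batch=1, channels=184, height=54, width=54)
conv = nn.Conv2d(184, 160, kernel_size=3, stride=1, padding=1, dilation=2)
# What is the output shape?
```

Input: (1, 184, 54, 54) -> Output: (1, 160, 52, 52)

Answer: (1, 160, 52, 52)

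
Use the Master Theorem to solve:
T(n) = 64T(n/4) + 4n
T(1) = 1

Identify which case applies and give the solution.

a=64, b=4, f(n)=4n. log_4(64) = 3. Since c=1 < 3, Case 1 applies: T(n) = Θ(n^log_b(a)) = O(n^3).

Answer: O(n^3) - Case 1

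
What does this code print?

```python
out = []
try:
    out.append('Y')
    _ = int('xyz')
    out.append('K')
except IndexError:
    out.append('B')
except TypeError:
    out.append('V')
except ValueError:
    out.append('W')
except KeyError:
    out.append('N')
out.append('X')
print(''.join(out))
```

Execution trace: 'Y' (try body) → 'W' (except ValueError) → 'X' (after the try/except). Output: YWX

Answer: YWX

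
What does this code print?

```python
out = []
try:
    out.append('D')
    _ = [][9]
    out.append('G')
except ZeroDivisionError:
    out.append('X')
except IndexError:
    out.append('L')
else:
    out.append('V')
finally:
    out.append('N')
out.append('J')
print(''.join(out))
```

Execution trace: 'D' (try body) → 'L' (except IndexError) → 'N' (finally) → 'J' (after the try/except). Output: DLNJ

Answer: DLNJ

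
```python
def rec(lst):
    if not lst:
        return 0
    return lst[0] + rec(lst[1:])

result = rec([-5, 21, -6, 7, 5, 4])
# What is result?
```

(-5) + 21 + (-6) + 7 + 5 + 4 + 0 = 26

Answer: 26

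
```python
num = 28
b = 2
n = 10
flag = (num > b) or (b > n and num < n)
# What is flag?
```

Trace:
`num = 28` → num = 28
`b = 2` → b = 2
`n = 10` → n = 10
`flag = (num > b) or (b > n and num < n)` → flag = True
So flag = True

Answer: True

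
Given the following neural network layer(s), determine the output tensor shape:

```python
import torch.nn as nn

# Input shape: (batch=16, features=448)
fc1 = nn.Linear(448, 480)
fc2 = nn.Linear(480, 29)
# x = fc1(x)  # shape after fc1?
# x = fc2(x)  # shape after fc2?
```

Input: (16, 448) -> after fc1: (16, 480) -> Output: (16, 29)

Answer: (16, 29)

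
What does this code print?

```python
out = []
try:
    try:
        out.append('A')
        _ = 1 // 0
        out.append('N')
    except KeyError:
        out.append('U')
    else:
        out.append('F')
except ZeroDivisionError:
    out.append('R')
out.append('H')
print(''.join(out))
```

Execution trace: 'A' (inner try body) → 'R' (outer except ZeroDivisionError) → 'H' (after the try/except). Output: ARH

Answer: ARH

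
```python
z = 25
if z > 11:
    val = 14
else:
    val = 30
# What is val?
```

Trace:
`z = 25` → z = 25
`if z > 11: ...` → z > 11 is True → val = 14
So val = 14

Answer: 14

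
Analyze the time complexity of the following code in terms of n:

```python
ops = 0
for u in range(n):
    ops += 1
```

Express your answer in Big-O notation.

Each loop level contributes: n. Multiplying the contributions gives O(n).

Answer: O(n)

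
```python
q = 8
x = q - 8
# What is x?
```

Trace:
`q = 8` → q = 8
`x = q - 8` → x = 0
So x = 0

Answer: 0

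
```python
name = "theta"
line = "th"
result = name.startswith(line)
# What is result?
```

Trace:
`name = "theta"` → name = 'theta'
`line = "th"` → line = 'th'
`result = name.startswith(line)` → result = True
So result = True

Answer: True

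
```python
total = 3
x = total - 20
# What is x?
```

Trace:
`total = 3` → total = 3
`x = total - 20` → x = -17
So x = -17

Answer: -17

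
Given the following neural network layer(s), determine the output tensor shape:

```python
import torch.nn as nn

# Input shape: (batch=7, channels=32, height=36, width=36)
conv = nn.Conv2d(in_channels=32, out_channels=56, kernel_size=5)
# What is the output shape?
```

Input: (7, 32, 36, 36) -> Output: (7, 56, 32, 32)

Answer: (7, 56, 32, 32)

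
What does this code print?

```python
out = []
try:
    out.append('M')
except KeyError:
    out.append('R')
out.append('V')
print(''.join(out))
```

Execution trace: 'M' (try body, no exception) → 'V' (after the try/except). Output: MV

Answer: MV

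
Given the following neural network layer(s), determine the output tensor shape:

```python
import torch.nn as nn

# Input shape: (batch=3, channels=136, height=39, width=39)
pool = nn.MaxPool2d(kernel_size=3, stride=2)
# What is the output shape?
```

Input: (3, 136, 39, 39) -> Output: (3, 136, 19, 19)

Answer: (3, 136, 19, 19)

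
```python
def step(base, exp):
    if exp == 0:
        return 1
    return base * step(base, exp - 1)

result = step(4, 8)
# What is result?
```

step(4, 8) = 4 * 4 * 4 * 4 * 4 * 4 * 4 * 4 = 65536

Answer: 65536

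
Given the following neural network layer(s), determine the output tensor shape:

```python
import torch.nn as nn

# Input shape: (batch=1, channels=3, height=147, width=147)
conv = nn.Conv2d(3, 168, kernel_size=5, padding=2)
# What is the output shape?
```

Input: (1, 3, 147, 147) -> Output: (1, 168, 147, 147)

Answer: (1, 168, 147, 147)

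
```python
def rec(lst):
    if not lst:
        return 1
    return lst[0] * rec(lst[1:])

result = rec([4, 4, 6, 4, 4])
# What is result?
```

Product over [4, 4, 6, 4, 4] = 4 * 4 * 6 * 4 * 4 = 1536

Answer: 1536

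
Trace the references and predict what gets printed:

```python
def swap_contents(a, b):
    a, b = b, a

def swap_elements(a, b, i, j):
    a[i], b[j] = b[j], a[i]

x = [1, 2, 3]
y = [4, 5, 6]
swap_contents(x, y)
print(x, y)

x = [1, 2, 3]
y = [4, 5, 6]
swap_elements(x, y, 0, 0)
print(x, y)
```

Key concept: parameter rebinding vs mutation.
Step by step:
`x = [1, 2, 3]` → x = [1, 2, 3]
`y = [4, 5, 6]` → y = [4, 5, 6]
`swap_contents(x, y)` → no visible change to tracked variables
`print(x, y)` → prints [1, 2, 3] [4, 5, 6]
`x = [1, 2, 3]` → x = [1, 2, 3]
`y = [4, 5, 6]` → y = [4, 5, 6]
`swap_elements(x, y, 0, 0)` → x = [4, 2, 3]; y = [1, 5, 6]
`print(x, y)` → prints [4, 2, 3] [1, 5, 6]

Answer:
[1, 2, 3] [4, 5, 6]
[4, 2, 3] [1, 5, 6]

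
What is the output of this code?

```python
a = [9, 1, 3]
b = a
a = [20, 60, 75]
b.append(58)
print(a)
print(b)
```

Key concept: rebinding vs mutation: a is rebound to a new list, b still points at the original.
Step by step:
`a = [9, 1, 3]` → a = [9, 1, 3]
`b = a` → b = [9, 1, 3] (same object as a)
`a = [20, 60, 75]` → a = [20, 60, 75]
`b.append(58)` → b = [9, 1, 3, 58]
`print(a)` → prints [20, 60, 75]
`print(b)` → prints [9, 1, 3, 58]

Answer:
[20, 60, 75]
[9, 1, 3, 58]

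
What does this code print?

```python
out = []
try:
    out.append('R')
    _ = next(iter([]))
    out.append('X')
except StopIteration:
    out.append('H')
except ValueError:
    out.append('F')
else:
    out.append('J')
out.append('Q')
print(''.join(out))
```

Execution trace: 'R' (try body) → 'H' (except StopIteration) → 'Q' (after the try/except). Output: RHQ

Answer: RHQ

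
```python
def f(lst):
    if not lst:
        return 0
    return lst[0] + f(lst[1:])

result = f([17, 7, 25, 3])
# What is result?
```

17 + 7 + 25 + 3 + 0 = 52

Answer: 52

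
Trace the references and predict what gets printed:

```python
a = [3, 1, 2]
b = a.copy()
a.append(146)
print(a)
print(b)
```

Key concept: list.copy() creates independent copy.
Step by step:
`a = [3, 1, 2]` → a = [3, 1, 2]
`b = a.copy()` → b = [3, 1, 2]
`a.append(146)` → a = [3, 1, 2, 146]
`print(a)` → prints [3, 1, 2, 146]
`print(b)` → prints [3, 1, 2]

Answer:
[3, 1, 2, 146]
[3, 1, 2]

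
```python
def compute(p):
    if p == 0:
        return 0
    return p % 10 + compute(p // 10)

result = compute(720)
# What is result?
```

Sum of digits of 720: 0 + 2 + 7 = 9

Answer: 9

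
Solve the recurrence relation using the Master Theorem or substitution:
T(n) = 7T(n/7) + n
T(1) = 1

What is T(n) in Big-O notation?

By Master Theorem: a=7, b=7, f(n)=n. Since log_7(7) = 1 and f(n) = Θ(n^1), Case 2 applies. T(n) = O(n log n).

Answer: O(n log n)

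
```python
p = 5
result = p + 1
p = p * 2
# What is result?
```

Trace:
`p = 5` → p = 5
`result = p + 1` → result = 6
`p = p * 2` → p = 10
So result = 6

Answer: 6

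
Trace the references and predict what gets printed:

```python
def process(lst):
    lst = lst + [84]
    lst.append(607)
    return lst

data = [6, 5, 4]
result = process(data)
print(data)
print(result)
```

Key concept: rebinding parameter vs mutation.
Step by step:
`data = [6, 5, 4]` → data = [6, 5, 4]
`result = process(data)` → result = [6, 5, 4, 84, 607]
`print(data)` → prints [6, 5, 4]
`print(result)` → prints [6, 5, 4, 84, 607]

Answer:
[6, 5, 4]
[6, 5, 4, 84, 607]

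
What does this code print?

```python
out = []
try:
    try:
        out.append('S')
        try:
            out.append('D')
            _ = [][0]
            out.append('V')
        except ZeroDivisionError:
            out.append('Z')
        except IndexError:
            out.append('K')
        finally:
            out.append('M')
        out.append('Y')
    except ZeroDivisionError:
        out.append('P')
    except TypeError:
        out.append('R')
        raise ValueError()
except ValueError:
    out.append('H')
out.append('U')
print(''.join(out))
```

Execution trace: 'S' (try body) → 'D' (inner try body) → 'K' (inner except IndexError) → 'M' (inner finally) → 'Y' (try body, no exception) → 'U' (after the try/except). Output: SDKMYU

Answer: SDKMYU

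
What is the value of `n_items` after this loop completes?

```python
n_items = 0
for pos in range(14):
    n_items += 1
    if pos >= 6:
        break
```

Loop breaks when pos reaches 6, n_items is 7
`n_items` takes the values: 0 → 1 → 2 → 3 → 4 → 5 → 6 → 7

Answer: 7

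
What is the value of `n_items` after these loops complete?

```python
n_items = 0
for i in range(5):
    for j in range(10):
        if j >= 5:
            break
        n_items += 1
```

Inner breaks at 5, outer runs 5 times
`n_items` takes the values: 0 → 1 → 2 → 3 → 4 → 5 → 6 → 7 → 8 → 9 → 10 → 11 → 12 → 13 → 14 → 15 → 16 → 17 → 18 → 19 → 20 → 21 → 22 → 23 → 24 → 25

Answer: 25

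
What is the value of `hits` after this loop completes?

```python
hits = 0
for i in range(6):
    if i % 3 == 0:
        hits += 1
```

Count numbers divisible by 3 in range(6)
`hits` takes the values: 0 → 1 → 2

Answer: 2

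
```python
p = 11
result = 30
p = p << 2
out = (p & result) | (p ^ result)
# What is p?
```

Trace:
`p = 11` → p = 11
`result = 30` → result = 30
`p = p << 2` → p = 44
`out = (p & result) | (p ^ result)` → out = 62
So p = 44

Answer: 44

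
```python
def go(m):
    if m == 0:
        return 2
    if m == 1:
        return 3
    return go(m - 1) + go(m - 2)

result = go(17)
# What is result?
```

Build up from base cases: go(0)=2, go(1)=3, go(2)=5, go(3)=8, go(4)=13, go(5)=21, go(6)=34, ..., go(17)=6765

Answer: 6765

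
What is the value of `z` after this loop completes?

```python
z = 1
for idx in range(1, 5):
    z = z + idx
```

Start at 1, add 1 through 4
`z` takes the values: 1 → 2 → 4 → 7 → 11

Answer: 11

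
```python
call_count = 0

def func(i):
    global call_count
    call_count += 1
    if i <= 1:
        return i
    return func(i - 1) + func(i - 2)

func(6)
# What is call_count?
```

Calls(i) = 1 + Calls(i-1) + Calls(i-2); Calls(0)=Calls(1)=1. For i=6 this gives 25.

Answer: 25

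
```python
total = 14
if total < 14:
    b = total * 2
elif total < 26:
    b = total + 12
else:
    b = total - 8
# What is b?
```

Trace:
`total = 14` → total = 14
`if total < 14: ...` → total < 14 is False, total < 26 is True → b = 26
So b = 26

Answer: 26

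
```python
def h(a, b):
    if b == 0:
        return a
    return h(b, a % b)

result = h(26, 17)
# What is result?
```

h(26, 17) -> h(17, 9) -> h(9, 8) -> h(8, 1) -> h(1, 0) -> 1

Answer: 1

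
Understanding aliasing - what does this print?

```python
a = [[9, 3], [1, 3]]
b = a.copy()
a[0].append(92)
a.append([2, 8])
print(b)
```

Key concept: shallow copy with nested lists.
Step by step:
`a = [[9, 3], [1, 3]]` → a = [[9, 3], [1, 3]]
`b = a.copy()` → b = [[9, 3], [1, 3]]
`a[0].append(92)` → a = [[9, 3, 92], [1, 3]]; b = [[9, 3, 92], [1, 3]]
`a.append([2, 8])` → a = [[9, 3, 92], [1, 3], [2, 8]]
`print(b)` → prints [[9, 3, 92], [1, 3]]

Answer: [[9, 3, 92], [1, 3]]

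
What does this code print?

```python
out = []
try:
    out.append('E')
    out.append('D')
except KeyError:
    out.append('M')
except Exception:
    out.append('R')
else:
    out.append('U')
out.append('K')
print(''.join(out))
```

Execution trace: 'E' (try body) → 'D' (try body, no exception) → 'U' (else) → 'K' (after the try/except). Output: EDUK

Answer: EDUK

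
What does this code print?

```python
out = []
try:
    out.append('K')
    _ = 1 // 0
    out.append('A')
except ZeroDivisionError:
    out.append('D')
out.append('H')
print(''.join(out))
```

Execution trace: 'K' (try body) → 'D' (except ZeroDivisionError) → 'H' (after the try/except). Output: KDH

Answer: KDH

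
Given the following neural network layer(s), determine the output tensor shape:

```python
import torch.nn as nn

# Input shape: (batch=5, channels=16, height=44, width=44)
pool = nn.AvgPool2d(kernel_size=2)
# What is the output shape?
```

Input: (5, 16, 44, 44) -> Output: (5, 16, 22, 22)

Answer: (5, 16, 22, 22)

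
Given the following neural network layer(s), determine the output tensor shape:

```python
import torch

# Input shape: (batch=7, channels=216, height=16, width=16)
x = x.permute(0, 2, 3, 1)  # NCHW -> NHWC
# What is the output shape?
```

Input: (7, 216, 16, 16) -> Output: (7, 16, 16, 216)

Answer: (7, 16, 16, 216)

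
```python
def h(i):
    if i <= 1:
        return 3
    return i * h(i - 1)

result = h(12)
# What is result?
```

h(12) = 12 * 11 * 10 * 9 * 8 * 7 * 6 * 5 * 4 * 3 * 2 * 3 = 1437004800

Answer: 1437004800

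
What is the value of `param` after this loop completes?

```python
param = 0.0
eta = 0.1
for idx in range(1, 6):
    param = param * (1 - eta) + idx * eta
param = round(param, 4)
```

Moving average with lr=0.1
`param` takes the values: 0.0 → 0.1 → 0.29 → 0.561 → 0.9049 → 1.31441 → 1.3144

Answer: 1.3144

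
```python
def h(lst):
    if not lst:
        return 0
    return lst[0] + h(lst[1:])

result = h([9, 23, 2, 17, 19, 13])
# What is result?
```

9 + 23 + 2 + 17 + 19 + 13 + 0 = 83

Answer: 83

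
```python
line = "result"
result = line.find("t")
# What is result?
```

Trace:
`line = "result"` → line = 'result'
`result = line.find("t")` → result = 5
So result = 5

Answer: 5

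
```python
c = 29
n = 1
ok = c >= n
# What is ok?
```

Trace:
`c = 29` → c = 29
`n = 1` → n = 1
`ok = c >= n` → ok = True
So ok = True

Answer: True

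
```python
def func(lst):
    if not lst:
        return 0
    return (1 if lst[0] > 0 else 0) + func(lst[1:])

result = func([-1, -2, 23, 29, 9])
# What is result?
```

Count of positive elements in [-1, -2, 23, 29, 9] = 3

Answer: 3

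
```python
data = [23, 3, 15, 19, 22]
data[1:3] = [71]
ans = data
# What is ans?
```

Trace:
`data = [23, 3, 15, 19, 22]` → data = [23, 3, 15, 19, 22]
`data[1:3] = [71]` → data = [23, 71, 19, 22]
`ans = data` → ans = [23, 71, 19, 22]
So ans = [23, 71, 19, 22]

Answer: [23, 71, 19, 22]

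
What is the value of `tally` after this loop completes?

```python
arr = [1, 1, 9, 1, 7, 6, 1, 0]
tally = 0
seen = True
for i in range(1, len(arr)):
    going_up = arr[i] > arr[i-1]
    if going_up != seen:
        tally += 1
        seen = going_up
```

Count direction changes in [1, 1, 9, 1, 7, 6, 1, 0]
`tally` takes the values: 0 → 1 → 2 → 3 → 4 → 5

Answer: 5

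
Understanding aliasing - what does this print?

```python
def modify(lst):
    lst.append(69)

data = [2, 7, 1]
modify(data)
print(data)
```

Key concept: function modifies passed list.
Step by step:
`data = [2, 7, 1]` → data = [2, 7, 1]
`modify(data)` → data = [2, 7, 1, 69]
`print(data)` → prints [2, 7, 1, 69]

Answer: [2, 7, 1, 69]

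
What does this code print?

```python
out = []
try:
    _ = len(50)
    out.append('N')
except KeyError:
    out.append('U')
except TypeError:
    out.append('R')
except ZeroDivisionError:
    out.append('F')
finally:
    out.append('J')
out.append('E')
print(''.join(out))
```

Execution trace: 'R' (except TypeError) → 'J' (finally) → 'E' (after the try/except). Output: RJE

Answer: RJE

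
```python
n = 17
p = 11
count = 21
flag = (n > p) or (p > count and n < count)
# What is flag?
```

Trace:
`n = 17` → n = 17
`p = 11` → p = 11
`count = 21` → count = 21
`flag = (n > p) or (p > count and n < count)` → flag = True
So flag = True

Answer: True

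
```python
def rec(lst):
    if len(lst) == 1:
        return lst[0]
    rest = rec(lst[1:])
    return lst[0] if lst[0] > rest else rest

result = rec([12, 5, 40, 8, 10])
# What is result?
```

Recursive max over [12, 5, 40, 8, 10] = 40

Answer: 40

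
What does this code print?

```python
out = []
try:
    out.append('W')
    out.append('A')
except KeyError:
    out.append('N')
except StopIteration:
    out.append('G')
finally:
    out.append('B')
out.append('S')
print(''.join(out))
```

Execution trace: 'W' (try body) → 'A' (try body, no exception) → 'B' (finally) → 'S' (after the try/except). Output: WABS

Answer: WABS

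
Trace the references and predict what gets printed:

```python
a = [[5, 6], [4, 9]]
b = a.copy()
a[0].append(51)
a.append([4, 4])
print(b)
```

Key concept: shallow copy with nested lists.
Step by step:
`a = [[5, 6], [4, 9]]` → a = [[5, 6], [4, 9]]
`b = a.copy()` → b = [[5, 6], [4, 9]]
`a[0].append(51)` → a = [[5, 6, 51], [4, 9]]; b = [[5, 6, 51], [4, 9]]
`a.append([4, 4])` → a = [[5, 6, 51], [4, 9], [4, 4]]
`print(b)` → prints [[5, 6, 51], [4, 9]]

Answer: [[5, 6, 51], [4, 9]]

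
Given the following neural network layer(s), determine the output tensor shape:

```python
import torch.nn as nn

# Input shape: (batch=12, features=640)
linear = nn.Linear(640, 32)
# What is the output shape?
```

Input: (12, 640) -> Output: (12, 32)

Answer: (12, 32)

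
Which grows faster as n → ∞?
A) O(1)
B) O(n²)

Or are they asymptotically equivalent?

O(1) vs O(n²): Higher order terms dominate.

Answer: B) O(n²) grows faster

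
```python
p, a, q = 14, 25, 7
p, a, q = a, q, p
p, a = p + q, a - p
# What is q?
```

Trace:
`p, a, q = 14, 25, 7` → p = 14; a = 25; q = 7
`p, a, q = a, q, p` → p = 25; a = 7; q = 14
`p, a = p + q, a - p` → p = 39; a = -18
So q = 14

Answer: 14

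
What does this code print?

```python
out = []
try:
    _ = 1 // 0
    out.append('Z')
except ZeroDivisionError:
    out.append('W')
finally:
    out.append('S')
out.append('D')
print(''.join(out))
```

Execution trace: 'W' (except ZeroDivisionError) → 'S' (finally) → 'D' (after the try/except). Output: WSD

Answer: WSD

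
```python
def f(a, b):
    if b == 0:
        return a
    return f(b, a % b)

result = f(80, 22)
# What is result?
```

f(80, 22) -> f(22, 14) -> f(14, 8) -> f(8, 6) -> f(6, 2) -> f(2, 0) -> 2

Answer: 2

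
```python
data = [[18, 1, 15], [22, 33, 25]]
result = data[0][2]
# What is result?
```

Trace:
`data = [[18, 1, 15], [22, 33, 25]]` → data = [[18, 1, 15], [22, 33, 25]]
`result = data[0][2]` → result = 15
So result = 15

Answer: 15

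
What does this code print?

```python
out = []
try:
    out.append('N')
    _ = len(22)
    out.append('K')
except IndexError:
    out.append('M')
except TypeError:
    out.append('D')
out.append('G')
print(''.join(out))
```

Execution trace: 'N' (try body) → 'D' (except TypeError) → 'G' (after the try/except). Output: NDG

Answer: NDG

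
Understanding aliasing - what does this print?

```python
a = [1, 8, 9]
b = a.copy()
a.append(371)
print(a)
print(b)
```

Key concept: list.copy() creates independent copy.
Step by step:
`a = [1, 8, 9]` → a = [1, 8, 9]
`b = a.copy()` → b = [1, 8, 9]
`a.append(371)` → a = [1, 8, 9, 371]
`print(a)` → prints [1, 8, 9, 371]
`print(b)` → prints [1, 8, 9]

Answer:
[1, 8, 9, 371]
[1, 8, 9]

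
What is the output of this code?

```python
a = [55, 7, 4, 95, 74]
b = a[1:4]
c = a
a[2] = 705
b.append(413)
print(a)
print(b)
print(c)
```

Key concept: slice vs alias.
Step by step:
`a = [55, 7, 4, 95, 74]` → a = [55, 7, 4, 95, 74]
`b = a[1:4]` → b = [7, 4, 95]
`c = a` → c = [55, 7, 4, 95, 74] (same object as a)
`a[2] = 705` → a = [55, 7, 705, 95, 74] (same object as c); c = [55, 7, 705, 95, 74] (same object as a)
`b.append(413)` → b = [7, 4, 95, 413]
`print(a)` → prints [55, 7, 705, 95, 74]
`print(b)` → prints [7, 4, 95, 413]
`print(c)` → prints [55, 7, 705, 95, 74]

Answer:
[55, 7, 705, 95, 74]
[7, 4, 95, 413]
[55, 7, 705, 95, 74]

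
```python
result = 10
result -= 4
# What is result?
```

Trace:
`result = 10` → result = 10
`result -= 4` → result = 6
So result = 6

Answer: 6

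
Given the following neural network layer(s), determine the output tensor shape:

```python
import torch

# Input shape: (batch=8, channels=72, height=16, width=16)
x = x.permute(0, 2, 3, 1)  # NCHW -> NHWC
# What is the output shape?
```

Input: (8, 72, 16, 16) -> Output: (8, 16, 16, 72)

Answer: (8, 16, 16, 72)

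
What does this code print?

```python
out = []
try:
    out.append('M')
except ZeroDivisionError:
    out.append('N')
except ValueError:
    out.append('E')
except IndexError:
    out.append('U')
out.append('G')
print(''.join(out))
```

Execution trace: 'M' (try body, no exception) → 'G' (after the try/except). Output: MG

Answer: MG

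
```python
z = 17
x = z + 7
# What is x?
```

Trace:
`z = 17` → z = 17
`x = z + 7` → x = 24
So x = 24

Answer: 24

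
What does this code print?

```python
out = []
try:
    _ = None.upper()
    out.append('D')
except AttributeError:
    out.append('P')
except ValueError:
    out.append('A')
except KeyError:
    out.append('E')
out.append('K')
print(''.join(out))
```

Execution trace: 'P' (except AttributeError) → 'K' (after the try/except). Output: PK

Answer: PK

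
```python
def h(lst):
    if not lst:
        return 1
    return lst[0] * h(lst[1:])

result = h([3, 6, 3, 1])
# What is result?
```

Product over [3, 6, 3, 1] = 3 * 6 * 3 * 1 = 54

Answer: 54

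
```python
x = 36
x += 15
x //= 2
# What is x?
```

Trace:
`x = 36` → x = 36
`x += 15` → x = 51
`x //= 2` → x = 25
So x = 25

Answer: 25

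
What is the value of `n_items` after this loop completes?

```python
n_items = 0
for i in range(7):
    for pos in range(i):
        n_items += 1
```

Triangle number: 0+1+2+...+6
`n_items` takes the values: 0 → 1 → 2 → 3 → 4 → 5 → 6 → 7 → 8 → 9 → 10 → 11 → 12 → 13 → 14 → 15 → 16 → 17 → 18 → 19 → 20 → 21

Answer: 21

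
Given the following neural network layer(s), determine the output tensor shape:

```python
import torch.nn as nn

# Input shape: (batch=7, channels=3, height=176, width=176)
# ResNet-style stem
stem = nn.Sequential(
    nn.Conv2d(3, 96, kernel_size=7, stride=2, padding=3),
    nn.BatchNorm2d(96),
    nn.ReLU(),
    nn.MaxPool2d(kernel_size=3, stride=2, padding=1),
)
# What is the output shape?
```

Input: (7, 3, 176, 176) -> after Conv2d 7x7 stride=2: (7, 96, 88, 88) -> Output: (7, 96, 44, 44)

Answer: (7, 96, 44, 44)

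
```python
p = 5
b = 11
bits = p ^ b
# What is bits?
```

Trace:
`p = 5` → p = 5
`b = 11` → b = 11
`bits = p ^ b` → bits = 14
So bits = 14

Answer: 14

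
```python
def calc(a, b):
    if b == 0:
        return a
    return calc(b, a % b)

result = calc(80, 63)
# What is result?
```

calc(80, 63) -> calc(63, 17) -> calc(17, 12) -> calc(12, 5) -> calc(5, 2) -> calc(2, 1) -> calc(1, 0) -> 1

Answer: 1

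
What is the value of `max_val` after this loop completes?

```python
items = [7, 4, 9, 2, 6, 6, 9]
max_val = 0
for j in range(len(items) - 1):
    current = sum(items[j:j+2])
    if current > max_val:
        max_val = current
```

Max sum of 2-element window in [7, 4, 9, 2, 6, 6, 9]
`max_val` takes the values: 0 → 11 → 13 → 15

Answer: 15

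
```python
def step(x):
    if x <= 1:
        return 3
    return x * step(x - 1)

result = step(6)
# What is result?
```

step(6) = 6 * 5 * 4 * 3 * 2 * 3 = 2160

Answer: 2160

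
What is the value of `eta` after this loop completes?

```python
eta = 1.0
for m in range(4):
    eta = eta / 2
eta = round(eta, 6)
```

Halving LR 4 times: 1 / 2^4
`eta` takes the values: 1.0 → 0.5 → 0.25 → 0.125 → 0.0625

Answer: 0.0625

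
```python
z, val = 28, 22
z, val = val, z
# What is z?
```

Trace:
`z, val = 28, 22` → z = 28; val = 22
`z, val = val, z` → z = 22; val = 28
So z = 22

Answer: 22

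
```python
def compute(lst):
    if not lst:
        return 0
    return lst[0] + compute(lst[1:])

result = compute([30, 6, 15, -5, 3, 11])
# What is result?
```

30 + 6 + 15 + (-5) + 3 + 11 + 0 = 60

Answer: 60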